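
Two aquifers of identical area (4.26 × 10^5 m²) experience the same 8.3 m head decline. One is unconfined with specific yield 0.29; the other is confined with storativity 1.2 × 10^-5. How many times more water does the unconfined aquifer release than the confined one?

ΔV_u / ΔV_c ≈ 24200

Unconfined: ΔV_u = Sy × A × Δh = 0.29 × 4.26 × 10^5 × 8.3 = 1.025 × 10^6 m³
Confined: ΔV_c = S × A × Δh = 1.2 × 10^-5 × 4.26 × 10^5 × 8.3 = 42.43 m³
Ratio = ΔV_u / ΔV_c = Sy / S = 0.29 / 1.2 × 10^-5 = 24170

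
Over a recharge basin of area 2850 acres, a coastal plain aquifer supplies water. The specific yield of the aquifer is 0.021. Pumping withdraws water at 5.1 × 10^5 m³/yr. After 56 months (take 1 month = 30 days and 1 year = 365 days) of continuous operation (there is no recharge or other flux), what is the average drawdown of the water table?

Δh ≈ 9.69 m

A = 2850 acres = 1.153 × 10^7 m²
Q = 5.1 × 10^5 m³/yr = 1397 m³/d
t = 56 months = 1680 d
ΔV = Q × t = 1397 m³/d × 1680 d = 2.347 × 10^6 m³
Δh = ΔV / (Sy × A) = 2.347 × 10^6 / (0.021 × 1.153 × 10^7) = 9.692 m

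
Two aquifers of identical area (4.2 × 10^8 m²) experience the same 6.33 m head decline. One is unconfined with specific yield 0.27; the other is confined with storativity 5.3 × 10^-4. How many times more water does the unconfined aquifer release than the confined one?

Unconfined: ΔV_u = Sy × A × Δh = 0.27 × 4.2 × 10^8 × 6.33 = 7.178 × 10^8 m³
Confined: ΔV_c = S × A × Δh = 5.3 × 10^-4 × 4.2 × 10^8 × 6.33 = 1.409 × 10^6 m³
Ratio = ΔV_u / ΔV_c = Sy / S = 0.27 / 5.3 × 10^-4 = 509.4

ΔV_u / ΔV_c ≈ 509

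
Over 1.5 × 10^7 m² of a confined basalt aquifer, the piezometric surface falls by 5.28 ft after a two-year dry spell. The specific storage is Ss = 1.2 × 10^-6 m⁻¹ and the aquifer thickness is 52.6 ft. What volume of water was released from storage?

b = 52.6 ft = 16.03 m
S = Ss × b = 1.2 × 10^-6 m⁻¹ × 16.03 m = 1.924 × 10^-5
Δh = 5.28 ft = 1.609 m
ΔV = S × A × Δh = 1.924 × 10^-5 × 1.5 × 10^7 m² × 1.609 m = 464.4 m³

ΔV ≈ 464 m³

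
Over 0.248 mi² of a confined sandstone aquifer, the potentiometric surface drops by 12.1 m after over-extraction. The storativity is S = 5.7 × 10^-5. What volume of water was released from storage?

A = 0.248 mi² = 6.423 × 10^5 m²
ΔV = S × A × Δh = 5.7 × 10^-5 × 6.423 × 10^5 m² × 12.1 m = 443 m³

ΔV ≈ 443 m³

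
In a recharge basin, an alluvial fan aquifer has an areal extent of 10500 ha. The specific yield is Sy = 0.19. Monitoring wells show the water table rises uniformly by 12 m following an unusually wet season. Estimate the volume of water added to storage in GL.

ΔV ≈ 239 GL

A = 10500 ha = 1.05 × 10^8 m²
ΔV = Sy × A × Δh = 0.19 × 1.05 × 10^8 m² × 12 m = 2.394 × 10^8 m³
ΔV = 2.394 × 10^8 m³ = 239.4 GL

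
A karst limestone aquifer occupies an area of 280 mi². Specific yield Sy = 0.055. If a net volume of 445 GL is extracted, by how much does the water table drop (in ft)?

Δh ≈ 36.6 ft

A = 280 mi² = 7.252 × 10^8 m²
ΔV = 445 GL = 4.45 × 10^8 m³
Δh = ΔV / (Sy × A) = 4.45 × 10^8 m³ / (0.055 × 7.252 × 10^8 m²) = 11.16 m
Δh = 11.16 m = 36.6 ft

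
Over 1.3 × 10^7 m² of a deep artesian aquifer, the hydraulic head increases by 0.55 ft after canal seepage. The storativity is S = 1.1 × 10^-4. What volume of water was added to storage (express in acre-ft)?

ΔV ≈ 0.194 acre-ft

Δh = 0.55 ft = 0.1676 m
ΔV = S × A × Δh = 1.1 × 10^-4 × 1.3 × 10^7 m² × 0.1676 m = 239.7 m³
ΔV = 239.7 m³ = 0.1943 acre-ft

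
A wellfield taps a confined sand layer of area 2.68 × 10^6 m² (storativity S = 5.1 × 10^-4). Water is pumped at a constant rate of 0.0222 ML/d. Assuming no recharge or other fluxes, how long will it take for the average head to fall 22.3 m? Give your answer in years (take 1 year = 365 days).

ΔV = S × A × Δh = 5.1 × 10^-4 × 2.68 × 10^6 × 22.3 = 30480 m³
Q = 0.0222 ML/d = 22.2 m³/d
t = ΔV / Q = 30480 m³ / 22.2 m³/d = 1373 d
t = 1373 d ≈ 3.762 years

t ≈ 3.76 years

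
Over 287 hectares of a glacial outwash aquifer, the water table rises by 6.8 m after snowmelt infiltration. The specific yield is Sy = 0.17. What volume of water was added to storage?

ΔV ≈ 3.32 × 10^6 m³

A = 287 hectares = 2.87 × 10^6 m²
ΔV = Sy × A × Δh = 0.17 × 2.87 × 10^6 m² × 6.8 m = 3.318 × 10^6 m³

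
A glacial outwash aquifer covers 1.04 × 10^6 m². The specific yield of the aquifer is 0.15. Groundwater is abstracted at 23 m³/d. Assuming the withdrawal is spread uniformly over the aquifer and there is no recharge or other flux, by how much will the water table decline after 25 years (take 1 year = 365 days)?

t = 25 years = 9125 d
ΔV = Q × t = 23 m³/d × 9125 d = 2.099 × 10^5 m³
Δh = ΔV / (Sy × A) = 2.099 × 10^5 / (0.15 × 1.04 × 10^6) = 1.345 m

Δh ≈ 1.35 m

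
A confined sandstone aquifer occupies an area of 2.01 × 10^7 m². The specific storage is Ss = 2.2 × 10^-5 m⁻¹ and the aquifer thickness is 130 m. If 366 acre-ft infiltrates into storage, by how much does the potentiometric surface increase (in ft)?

Δh ≈ 25.8 ft

S = Ss × b = 2.2 × 10^-5 m⁻¹ × 130 m = 2.86 × 10^-3
ΔV = 366 acre-ft = 4.515 × 10^5 m³
Δh = ΔV / (S × A) = 4.515 × 10^5 m³ / (0.00286 × 2.01 × 10^7 m²) = 7.853 m
Δh = 7.853 m = 25.77 ft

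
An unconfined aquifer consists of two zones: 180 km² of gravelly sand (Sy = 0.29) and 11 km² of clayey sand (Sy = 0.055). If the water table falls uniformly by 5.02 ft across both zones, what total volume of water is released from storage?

ΔV ≈ 8.08 × 10^7 m³

A₁ = 180 km² = 1.8 × 10^8 m²; A₂ = 11 km² = 1.1 × 10^7 m²
Δh = 5.02 ft = 1.53 m
ΔV₁ = 0.29 × 1.8 × 10^8 × 1.53 = 7.987 × 10^7 m³
ΔV₂ = 0.055 × 1.1 × 10^7 × 1.53 = 9.257 × 10^5 m³
ΔV = ΔV₁ + ΔV₂ = 8.08 × 10^7 m³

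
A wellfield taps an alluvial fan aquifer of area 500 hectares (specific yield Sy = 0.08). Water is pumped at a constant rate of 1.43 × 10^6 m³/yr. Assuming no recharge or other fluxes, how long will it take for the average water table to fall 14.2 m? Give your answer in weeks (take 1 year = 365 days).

t ≈ 207 weeks

A = 500 hectares = 5 × 10^6 m²
ΔV = Sy × A × Δh = 0.08 × 5 × 10^6 × 14.2 = 5.68 × 10^6 m³
Q = 1.43 × 10^6 m³/yr = 3918 m³/d
t = ΔV / Q = 5.68 × 10^6 m³ / 3918 m³/d = 1450 d
t = 1450 d ≈ 207.1 weeks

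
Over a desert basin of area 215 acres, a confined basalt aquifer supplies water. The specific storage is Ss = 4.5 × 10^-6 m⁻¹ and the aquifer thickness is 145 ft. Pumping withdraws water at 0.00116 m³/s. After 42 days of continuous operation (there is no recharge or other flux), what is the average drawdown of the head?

Δh ≈ 24.3 m

b = 145 ft = 44.2 m
S = Ss × b = 4.5 × 10^-6 m⁻¹ × 44.2 m = 1.989 × 10^-4
A = 215 acres = 8.701 × 10^5 m²
Q = 0.00116 m³/s = 100.2 m³/d
ΔV = Q × t = 100.2 m³/d × 42 d = 4209 m³
Δh = ΔV / (S × A) = 4209 / (1.989 × 10^-4 × 8.701 × 10^5) = 24.33 m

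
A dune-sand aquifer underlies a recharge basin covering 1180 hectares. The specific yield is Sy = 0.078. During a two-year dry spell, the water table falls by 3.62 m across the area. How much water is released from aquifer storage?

A = 1180 hectares = 1.18 × 10^7 m²
ΔV = Sy × A × Δh = 0.078 × 1.18 × 10^7 m² × 3.62 m = 3.332 × 10^6 m³

ΔV ≈ 3.33 × 10^6 m³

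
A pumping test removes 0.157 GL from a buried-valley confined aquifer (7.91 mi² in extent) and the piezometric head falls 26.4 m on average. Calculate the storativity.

A = 7.91 mi² = 2.049 × 10^7 m²
ΔV = 0.157 GL = 1.57 × 10^5 m³
S = ΔV / (A × Δh) = 1.57 × 10^5 m³ / (2.049 × 10^7 m² × 26.4 m) = 2.903 × 10^-4

S ≈ 2.9 × 10^-4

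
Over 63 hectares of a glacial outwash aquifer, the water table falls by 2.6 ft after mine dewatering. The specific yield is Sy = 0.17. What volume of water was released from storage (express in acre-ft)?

A = 63 hectares = 6.3 × 10^5 m²
Δh = 2.6 ft = 0.7925 m
ΔV = Sy × A × Δh = 0.17 × 6.3 × 10^5 m² × 0.7925 m = 84870 m³
ΔV = 84870 m³ = 68.81 acre-ft

ΔV ≈ 68.8 acre-ft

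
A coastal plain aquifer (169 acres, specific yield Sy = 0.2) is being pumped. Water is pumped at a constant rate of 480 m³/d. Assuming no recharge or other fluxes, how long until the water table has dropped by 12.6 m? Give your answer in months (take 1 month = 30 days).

t ≈ 120 months

A = 169 acres = 6.839 × 10^5 m²
ΔV = Sy × A × Δh = 0.2 × 6.839 × 10^5 × 12.6 = 1.723 × 10^6 m³
t = ΔV / Q = 1.723 × 10^6 m³ / 480 m³/d = 3591 d
t = 3591 d ≈ 119.7 months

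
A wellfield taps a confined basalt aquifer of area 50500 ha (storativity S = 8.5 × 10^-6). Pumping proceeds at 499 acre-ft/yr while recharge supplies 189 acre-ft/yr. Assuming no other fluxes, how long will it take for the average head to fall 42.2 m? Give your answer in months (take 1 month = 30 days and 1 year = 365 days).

t ≈ 5.76 months

A = 50500 ha = 5.05 × 10^8 m²
ΔV = S × A × Δh = 8.5 × 10^-6 × 5.05 × 10^8 × 42.2 = 1.811 × 10^5 m³
Net withdrawal = 499 − 189 = 310 acre-ft/yr = 1048 m³/d
t = ΔV / Q = 1.811 × 10^5 m³ / 1048 m³/d = 172.9 d
t = 172.9 d ≈ 5.764 months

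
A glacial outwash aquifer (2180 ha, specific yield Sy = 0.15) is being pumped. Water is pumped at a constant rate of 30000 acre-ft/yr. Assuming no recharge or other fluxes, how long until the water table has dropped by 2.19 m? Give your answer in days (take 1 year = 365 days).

t ≈ 70.6 days

A = 2180 ha = 2.18 × 10^7 m²
ΔV = Sy × A × Δh = 0.15 × 2.18 × 10^7 × 2.19 = 7.161 × 10^6 m³
Q = 30000 acre-ft/yr = 1.014 × 10^5 m³/d
t = ΔV / Q = 7.161 × 10^6 m³ / 1.014 × 10^5 m³/d = 70.64 d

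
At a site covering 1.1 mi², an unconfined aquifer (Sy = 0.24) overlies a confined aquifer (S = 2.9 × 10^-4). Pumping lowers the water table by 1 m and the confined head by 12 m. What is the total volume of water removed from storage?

A = 1.1 mi² = 2.849 × 10^6 m²
Unconfined: ΔV_u = Sy × A × Δh_u = 0.24 × 2.849 × 10^6 × 1 = 6.838 × 10^5 m³
Confined: ΔV_c = S × A × Δh_c = 2.9 × 10^-4 × 2.849 × 10^6 × 12 = 9914 m³
Total ΔV = 6.838 × 10^5 + 9914 = 6.937 × 10^5 m³

ΔV ≈ 6.94 × 10^5 m³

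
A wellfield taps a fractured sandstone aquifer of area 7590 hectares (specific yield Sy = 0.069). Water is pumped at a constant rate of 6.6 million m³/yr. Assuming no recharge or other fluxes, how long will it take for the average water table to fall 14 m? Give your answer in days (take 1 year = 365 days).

t ≈ 4050 days

A = 7590 hectares = 7.59 × 10^7 m²
ΔV = Sy × A × Δh = 0.069 × 7.59 × 10^7 × 14 = 7.332 × 10^7 m³
Q = 6.6 million m³/yr = 18080 m³/d
t = ΔV / Q = 7.332 × 10^7 m³ / 18080 m³/d = 4055 d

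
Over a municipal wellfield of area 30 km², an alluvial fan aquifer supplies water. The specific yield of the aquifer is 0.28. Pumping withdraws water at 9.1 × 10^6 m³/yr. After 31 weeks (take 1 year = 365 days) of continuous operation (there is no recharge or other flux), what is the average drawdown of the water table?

Δh ≈ 0.644 m

A = 30 km² = 3 × 10^7 m²
Q = 9.1 × 10^6 m³/yr = 24930 m³/d
t = 31 weeks = 217 d
ΔV = Q × t = 24930 m³/d × 217 d = 5.41 × 10^6 m³
Δh = ΔV / (Sy × A) = 5.41 × 10^6 / (0.28 × 3 × 10^7) = 0.6441 m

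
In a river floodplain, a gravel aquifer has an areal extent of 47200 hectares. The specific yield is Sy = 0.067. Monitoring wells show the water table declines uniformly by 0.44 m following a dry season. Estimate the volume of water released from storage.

ΔV ≈ 1.39 × 10^7 m³

A = 47200 hectares = 4.72 × 10^8 m²
ΔV = Sy × A × Δh = 0.067 × 4.72 × 10^8 m² × 0.44 m = 1.391 × 10^7 m³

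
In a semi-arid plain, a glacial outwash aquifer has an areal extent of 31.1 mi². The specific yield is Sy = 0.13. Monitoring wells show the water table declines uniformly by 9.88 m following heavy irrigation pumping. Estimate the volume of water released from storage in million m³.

A = 31.1 mi² = 8.055 × 10^7 m²
ΔV = Sy × A × Δh = 0.13 × 8.055 × 10^7 m² × 9.88 m = 1.035 × 10^8 m³
ΔV = 1.035 × 10^8 m³ = 103.5 million m³

ΔV ≈ 103 million m³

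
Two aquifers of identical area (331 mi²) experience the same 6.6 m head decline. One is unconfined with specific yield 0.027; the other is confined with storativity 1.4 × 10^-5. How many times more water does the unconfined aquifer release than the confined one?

ΔV_u / ΔV_c ≈ 1930

A = 331 mi² = 8.573 × 10^8 m²
Unconfined: ΔV_u = Sy × A × Δh = 0.027 × 8.573 × 10^8 × 6.6 = 1.528 × 10^8 m³
Confined: ΔV_c = S × A × Δh = 1.4 × 10^-5 × 8.573 × 10^8 × 6.6 = 79210 m³
Ratio = ΔV_u / ΔV_c = Sy / S = 0.027 / 1.4 × 10^-5 = 1929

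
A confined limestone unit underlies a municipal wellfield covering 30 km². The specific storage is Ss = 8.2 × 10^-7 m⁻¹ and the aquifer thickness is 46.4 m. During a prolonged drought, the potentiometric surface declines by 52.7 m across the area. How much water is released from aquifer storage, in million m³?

ΔV ≈ 0.0602 million m³

S = Ss × b = 8.2 × 10^-7 m⁻¹ × 46.4 m = 3.805 × 10^-5
A = 30 km² = 3 × 10^7 m²
ΔV = S × A × Δh = 3.805 × 10^-5 × 3 × 10^7 m² × 52.7 m = 60150 m³
ΔV = 60150 m³ = 0.06015 million m³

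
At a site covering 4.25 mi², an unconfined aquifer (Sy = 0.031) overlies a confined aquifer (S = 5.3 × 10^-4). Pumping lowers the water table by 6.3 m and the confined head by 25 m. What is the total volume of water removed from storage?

A = 4.25 mi² = 1.101 × 10^7 m²
Unconfined: ΔV_u = Sy × A × Δh_u = 0.031 × 1.101 × 10^7 × 6.3 = 2.15 × 10^6 m³
Confined: ΔV_c = S × A × Δh_c = 5.3 × 10^-4 × 1.101 × 10^7 × 25 = 1.458 × 10^5 m³
Total ΔV = 2.15 × 10^6 + 1.458 × 10^5 = 2.296 × 10^6 m³

ΔV ≈ 2.3 × 10^6 m³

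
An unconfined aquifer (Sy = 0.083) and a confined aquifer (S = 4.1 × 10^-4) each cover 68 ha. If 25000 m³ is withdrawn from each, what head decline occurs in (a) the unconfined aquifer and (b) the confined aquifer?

Δh_u ≈ 0.443 m; Δh_c ≈ 89.7 m

A = 68 ha = 6.8 × 10^5 m²
Unconfined: Δh_u = ΔV/(Sy·A) = 25000/(0.083 × 6.8 × 10^5) = 0.4429 m
Confined: Δh_c = ΔV/(S·A) = 25000/(4.1 × 10^-4 × 6.8 × 10^5) = 89.67 m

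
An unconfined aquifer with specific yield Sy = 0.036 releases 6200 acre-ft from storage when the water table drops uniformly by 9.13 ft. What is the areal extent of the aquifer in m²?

A ≈ 7.63 × 10^7 m²

Δh = 9.13 ft = 2.783 m
ΔV = 6200 acre-ft = 7.648 × 10^6 m³
A = ΔV / (Sy × Δh) = 7.648 × 10^6 / (0.036 × 2.783) = 7.634 × 10^7 m²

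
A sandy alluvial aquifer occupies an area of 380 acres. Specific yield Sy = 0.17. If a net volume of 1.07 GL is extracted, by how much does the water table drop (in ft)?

Δh ≈ 13.4 ft

A = 380 acres = 1.538 × 10^6 m²
ΔV = 1.07 GL = 1.07 × 10^6 m³
Δh = ΔV / (Sy × A) = 1.07 × 10^6 m³ / (0.17 × 1.538 × 10^6 m²) = 4.093 m
Δh = 4.093 m = 13.43 ft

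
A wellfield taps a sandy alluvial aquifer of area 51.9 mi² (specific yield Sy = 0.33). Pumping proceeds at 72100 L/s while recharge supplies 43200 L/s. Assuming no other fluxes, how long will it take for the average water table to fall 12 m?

t ≈ 213 days

A = 51.9 mi² = 1.344 × 10^8 m²
ΔV = Sy × A × Δh = 0.33 × 1.344 × 10^8 × 12 = 5.323 × 10^8 m³
Net withdrawal = 72100 − 43200 = 28900 L/s = 2.497 × 10^6 m³/d
t = ΔV / Q = 5.323 × 10^8 m³ / 2.497 × 10^6 m³/d = 213.2 d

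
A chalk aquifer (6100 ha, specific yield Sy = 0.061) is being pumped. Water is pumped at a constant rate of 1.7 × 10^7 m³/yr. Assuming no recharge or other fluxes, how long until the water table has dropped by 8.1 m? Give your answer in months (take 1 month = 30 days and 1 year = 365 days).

A = 6100 ha = 6.1 × 10^7 m²
ΔV = Sy × A × Δh = 0.061 × 6.1 × 10^7 × 8.1 = 3.014 × 10^7 m³
Q = 1.7 × 10^7 m³/yr = 46580 m³/d
t = ΔV / Q = 3.014 × 10^7 m³ / 46580 m³/d = 647.1 d
t = 647.1 d ≈ 21.57 months

t ≈ 21.6 months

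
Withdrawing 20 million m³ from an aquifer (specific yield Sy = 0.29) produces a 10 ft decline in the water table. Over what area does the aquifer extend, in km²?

A ≈ 22.6 km²

Δh = 10 ft = 3.048 m
ΔV = 20 million m³ = 2 × 10^7 m³
A = ΔV / (Sy × Δh) = 2 × 10^7 / (0.29 × 3.048) = 2.263 × 10^7 m²
A = 2.263 × 10^7 m² = 22.63 km²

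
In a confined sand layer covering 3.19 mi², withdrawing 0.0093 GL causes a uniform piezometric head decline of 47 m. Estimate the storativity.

S ≈ 2.4 × 10^-5

A = 3.19 mi² = 8.262 × 10^6 m²
ΔV = 0.0093 GL = 9300 m³
S = ΔV / (A × Δh) = 9300 m³ / (8.262 × 10^6 m² × 47 m) = 2.395 × 10^-5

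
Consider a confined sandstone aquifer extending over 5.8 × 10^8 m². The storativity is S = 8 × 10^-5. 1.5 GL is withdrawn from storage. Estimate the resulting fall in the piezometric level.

Δh ≈ 32.3 m

ΔV = 1.5 GL = 1.5 × 10^6 m³
Δh = ΔV / (S × A) = 1.5 × 10^6 m³ / (8 × 10^-5 × 5.8 × 10^8 m²) = 32.33 m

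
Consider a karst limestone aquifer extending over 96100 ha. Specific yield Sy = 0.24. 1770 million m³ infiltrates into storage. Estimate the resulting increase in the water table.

A = 96100 ha = 9.61 × 10^8 m²
ΔV = 1770 million m³ = 1.77 × 10^9 m³
Δh = ΔV / (Sy × A) = 1.77 × 10^9 m³ / (0.24 × 9.61 × 10^8 m²) = 7.674 m

Δh ≈ 7.67 m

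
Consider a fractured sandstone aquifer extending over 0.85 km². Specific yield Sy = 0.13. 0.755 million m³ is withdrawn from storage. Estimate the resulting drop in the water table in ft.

Δh ≈ 22.4 ft

A = 0.85 km² = 8.5 × 10^5 m²
ΔV = 0.755 million m³ = 7.55 × 10^5 m³
Δh = ΔV / (Sy × A) = 7.55 × 10^5 m³ / (0.13 × 8.5 × 10^5 m²) = 6.833 m
Δh = 6.833 m = 22.42 ft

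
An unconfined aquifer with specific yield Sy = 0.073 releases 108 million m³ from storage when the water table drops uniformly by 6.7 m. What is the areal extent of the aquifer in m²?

A ≈ 2.21 × 10^8 m²

ΔV = 108 million m³ = 1.08 × 10^8 m³
A = ΔV / (Sy × Δh) = 1.08 × 10^8 / (0.073 × 6.7) = 2.208 × 10^8 m²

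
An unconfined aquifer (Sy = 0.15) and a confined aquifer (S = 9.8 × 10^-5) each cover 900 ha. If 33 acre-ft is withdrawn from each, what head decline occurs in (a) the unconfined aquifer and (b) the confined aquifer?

Δh_u ≈ 0.0302 m; Δh_c ≈ 46.2 m

A = 900 ha = 9 × 10^6 m²
ΔV = 33 acre-ft = 40700 m³
Unconfined: Δh_u = ΔV/(Sy·A) = 40700/(0.15 × 9 × 10^6) = 0.03015 m
Confined: Δh_c = ΔV/(S·A) = 40700/(9.8 × 10^-5 × 9 × 10^6) = 46.15 m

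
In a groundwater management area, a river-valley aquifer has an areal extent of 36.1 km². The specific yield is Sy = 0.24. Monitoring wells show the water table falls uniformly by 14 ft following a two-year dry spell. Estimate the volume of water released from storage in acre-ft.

ΔV ≈ 30000 acre-ft

A = 36.1 km² = 3.61 × 10^7 m²
Δh = 14 ft = 4.267 m
ΔV = Sy × A × Δh = 0.24 × 3.61 × 10^7 m² × 4.267 m = 3.697 × 10^7 m³
ΔV = 3.697 × 10^7 m³ = 29970 acre-ft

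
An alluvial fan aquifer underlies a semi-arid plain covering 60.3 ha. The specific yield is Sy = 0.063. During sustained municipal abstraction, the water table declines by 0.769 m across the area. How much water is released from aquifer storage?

A = 60.3 ha = 6.03 × 10^5 m²
ΔV = Sy × A × Δh = 0.063 × 6.03 × 10^5 m² × 0.769 m = 29210 m³

ΔV ≈ 29200 m³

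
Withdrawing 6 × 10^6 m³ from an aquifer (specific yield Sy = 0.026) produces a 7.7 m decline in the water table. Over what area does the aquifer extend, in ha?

A = ΔV / (Sy × Δh) = 6 × 10^6 / (0.026 × 7.7) = 2.997 × 10^7 m²
A = 2.997 × 10^7 m² = 2997 ha

A ≈ 3000 ha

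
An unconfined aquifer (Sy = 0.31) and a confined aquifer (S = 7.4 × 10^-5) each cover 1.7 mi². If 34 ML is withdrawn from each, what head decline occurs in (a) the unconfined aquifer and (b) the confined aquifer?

A = 1.7 mi² = 4.403 × 10^6 m²
ΔV = 34 ML = 34000 m³
Unconfined: Δh_u = ΔV/(Sy·A) = 34000/(0.31 × 4.403 × 10^6) = 0.02491 m
Confined: Δh_c = ΔV/(S·A) = 34000/(7.4 × 10^-5 × 4.403 × 10^6) = 104.4 m

Δh_u ≈ 0.0249 m; Δh_c ≈ 104 m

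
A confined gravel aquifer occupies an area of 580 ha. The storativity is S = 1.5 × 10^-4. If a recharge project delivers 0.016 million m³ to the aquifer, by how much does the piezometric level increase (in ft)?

A = 580 ha = 5.8 × 10^6 m²
ΔV = 0.016 million m³ = 16000 m³
Δh = ΔV / (S × A) = 16000 m³ / (1.5 × 10^-4 × 5.8 × 10^6 m²) = 18.39 m
Δh = 18.39 m = 60.34 ft

Δh ≈ 60.3 ft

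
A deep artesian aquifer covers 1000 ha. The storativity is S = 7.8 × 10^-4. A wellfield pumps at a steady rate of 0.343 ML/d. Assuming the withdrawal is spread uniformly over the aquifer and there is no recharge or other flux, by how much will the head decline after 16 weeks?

Δh ≈ 4.93 m

A = 1000 ha = 1 × 10^7 m²
Q = 0.343 ML/d = 343 m³/d
t = 16 weeks = 112 d
ΔV = Q × t = 343 m³/d × 112 d = 38420 m³
Δh = ΔV / (S × A) = 38420 / (7.8 × 10^-4 × 1 × 10^7) = 4.925 m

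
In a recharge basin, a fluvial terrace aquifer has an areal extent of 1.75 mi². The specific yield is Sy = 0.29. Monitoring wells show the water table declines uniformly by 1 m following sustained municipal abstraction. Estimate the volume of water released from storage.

ΔV ≈ 1.31 × 10^6 m³

A = 1.75 mi² = 4.532 × 10^6 m²
ΔV = Sy × A × Δh = 0.29 × 4.532 × 10^6 m² × 1 m = 1.314 × 10^6 m³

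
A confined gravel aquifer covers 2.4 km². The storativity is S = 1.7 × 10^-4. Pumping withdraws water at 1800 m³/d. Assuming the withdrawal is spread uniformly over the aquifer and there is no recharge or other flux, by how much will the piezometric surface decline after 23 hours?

Δh ≈ 4.23 m

A = 2.4 km² = 2.4 × 10^6 m²
t = 23 hours = 0.9583 d
ΔV = Q × t = 1800 m³/d × 0.9583 d = 1725 m³
Δh = ΔV / (S × A) = 1725 / (1.7 × 10^-4 × 2.4 × 10^6) = 4.228 m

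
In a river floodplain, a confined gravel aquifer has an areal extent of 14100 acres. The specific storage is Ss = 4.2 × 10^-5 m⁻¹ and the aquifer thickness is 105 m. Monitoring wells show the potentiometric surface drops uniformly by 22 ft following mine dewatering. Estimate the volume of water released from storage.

S = Ss × b = 4.2 × 10^-5 m⁻¹ × 105 m = 4.41 × 10^-3
A = 14100 acres = 5.706 × 10^7 m²
Δh = 22 ft = 6.706 m
ΔV = S × A × Δh = 0.00441 × 5.706 × 10^7 m² × 6.706 m = 1.687 × 10^6 m³

ΔV ≈ 1.69 × 10^6 m³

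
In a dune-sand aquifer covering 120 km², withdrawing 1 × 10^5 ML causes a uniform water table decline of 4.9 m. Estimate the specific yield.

A = 120 km² = 1.2 × 10^8 m²
ΔV = 1 × 10^5 ML = 1 × 10^8 m³
Sy = ΔV / (A × Δh) = 1 × 10^8 m³ / (1.2 × 10^8 m² × 4.9 m) = 0.1701

Sy ≈ 0.17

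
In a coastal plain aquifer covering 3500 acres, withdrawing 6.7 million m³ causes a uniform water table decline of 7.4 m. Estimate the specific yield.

A = 3500 acres = 1.416 × 10^7 m²
ΔV = 6.7 million m³ = 6.7 × 10^6 m³
Sy = ΔV / (A × Δh) = 6.7 × 10^6 m³ / (1.416 × 10^7 m² × 7.4 m) = 0.06392

Sy ≈ 0.064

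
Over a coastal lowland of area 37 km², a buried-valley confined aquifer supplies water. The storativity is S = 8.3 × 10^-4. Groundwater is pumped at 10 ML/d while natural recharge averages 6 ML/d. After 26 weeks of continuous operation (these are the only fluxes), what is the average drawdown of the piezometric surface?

Δh ≈ 23.7 m

A = 37 km² = 3.7 × 10^7 m²
Net abstraction = 10 − 6 = 4 ML/d
Q_net = 4 ML/d = 4000 m³/d
t = 26 weeks = 182 d
ΔV = Q × t = 4000 m³/d × 182 d = 7.28 × 10^5 m³
Δh = ΔV / (S × A) = 7.28 × 10^5 / (8.3 × 10^-4 × 3.7 × 10^7) = 23.71 m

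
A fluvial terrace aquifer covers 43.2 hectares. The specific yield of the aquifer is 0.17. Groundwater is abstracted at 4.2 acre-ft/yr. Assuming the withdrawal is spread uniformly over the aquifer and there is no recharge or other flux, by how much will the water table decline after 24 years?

Δh ≈ 1.69 m

A = 43.2 hectares = 4.32 × 10^5 m²
Q = 4.2 acre-ft/yr = 14.19 m³/d
t = 24 years = 8760 d
ΔV = Q × t = 14.19 m³/d × 8760 d = 1.243 × 10^5 m³
Δh = ΔV / (Sy × A) = 1.243 × 10^5 / (0.17 × 4.32 × 10^5) = 1.693 m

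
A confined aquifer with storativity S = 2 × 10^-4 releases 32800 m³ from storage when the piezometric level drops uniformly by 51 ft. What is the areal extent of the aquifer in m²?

Δh = 51 ft = 15.54 m
A = ΔV / (S × Δh) = 32800 / (2 × 10^-4 × 15.54) = 1.055 × 10^7 m²

A ≈ 1.06 × 10^7 m²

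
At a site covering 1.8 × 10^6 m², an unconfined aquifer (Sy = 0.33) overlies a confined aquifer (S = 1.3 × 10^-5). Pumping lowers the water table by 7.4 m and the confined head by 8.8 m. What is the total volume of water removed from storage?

Unconfined: ΔV_u = Sy × A × Δh_u = 0.33 × 1.8 × 10^6 × 7.4 = 4.396 × 10^6 m³
Confined: ΔV_c = S × A × Δh_c = 1.3 × 10^-5 × 1.8 × 10^6 × 8.8 = 205.9 m³
Total ΔV = 4.396 × 10^6 + 205.9 = 4.396 × 10^6 m³

ΔV ≈ 4.4 × 10^6 m³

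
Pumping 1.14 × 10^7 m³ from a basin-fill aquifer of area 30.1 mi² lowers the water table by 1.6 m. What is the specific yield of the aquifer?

A = 30.1 mi² = 7.796 × 10^7 m²
Sy = ΔV / (A × Δh) = 1.14 × 10^7 m³ / (7.796 × 10^7 m² × 1.6 m) = 0.09139

Sy ≈ 0.091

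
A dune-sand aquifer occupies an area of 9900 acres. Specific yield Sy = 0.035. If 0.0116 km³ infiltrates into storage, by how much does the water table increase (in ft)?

A = 9900 acres = 4.006 × 10^7 m²
ΔV = 0.0116 km³ = 1.16 × 10^7 m³
Δh = ΔV / (Sy × A) = 1.16 × 10^7 m³ / (0.035 × 4.006 × 10^7 m²) = 8.273 m
Δh = 8.273 m = 27.14 ft

Δh ≈ 27.1 ft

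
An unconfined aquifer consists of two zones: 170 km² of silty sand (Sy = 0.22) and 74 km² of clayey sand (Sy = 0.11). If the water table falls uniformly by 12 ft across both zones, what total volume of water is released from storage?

A₁ = 170 km² = 1.7 × 10^8 m²; A₂ = 74 km² = 7.4 × 10^7 m²
Δh = 12 ft = 3.658 m
ΔV₁ = 0.22 × 1.7 × 10^8 × 3.658 = 1.368 × 10^8 m³
ΔV₂ = 0.11 × 7.4 × 10^7 × 3.658 = 2.977 × 10^7 m³
ΔV = ΔV₁ + ΔV₂ = 1.666 × 10^8 m³

ΔV ≈ 1.67 × 10^8 m³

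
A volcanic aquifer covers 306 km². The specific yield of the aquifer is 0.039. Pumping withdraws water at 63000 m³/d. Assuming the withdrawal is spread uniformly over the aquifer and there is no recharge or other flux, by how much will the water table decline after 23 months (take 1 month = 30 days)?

Δh ≈ 3.64 m

A = 306 km² = 3.06 × 10^8 m²
t = 23 months = 690 d
ΔV = Q × t = 63000 m³/d × 690 d = 4.347 × 10^7 m³
Δh = ΔV / (Sy × A) = 4.347 × 10^7 / (0.039 × 3.06 × 10^8) = 3.643 m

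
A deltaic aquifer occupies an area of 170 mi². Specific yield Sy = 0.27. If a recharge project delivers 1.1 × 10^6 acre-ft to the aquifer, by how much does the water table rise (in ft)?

A = 170 mi² = 4.403 × 10^8 m²
ΔV = 1.1 × 10^6 acre-ft = 1.357 × 10^9 m³
Δh = ΔV / (Sy × A) = 1.357 × 10^9 m³ / (0.27 × 4.403 × 10^8 m²) = 11.41 m
Δh = 11.41 m = 37.45 ft

Δh ≈ 37.4 ft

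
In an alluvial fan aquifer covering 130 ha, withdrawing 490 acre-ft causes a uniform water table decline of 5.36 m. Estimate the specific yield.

Sy ≈ 0.087

A = 130 ha = 1.3 × 10^6 m²
ΔV = 490 acre-ft = 6.044 × 10^5 m³
Sy = ΔV / (A × Δh) = 6.044 × 10^5 m³ / (1.3 × 10^6 m² × 5.36 m) = 0.08674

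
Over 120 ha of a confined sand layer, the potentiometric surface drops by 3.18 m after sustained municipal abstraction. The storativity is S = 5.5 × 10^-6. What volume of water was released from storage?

ΔV ≈ 21 m³

A = 120 ha = 1.2 × 10^6 m²
ΔV = S × A × Δh = 5.5 × 10^-6 × 1.2 × 10^6 m² × 3.18 m = 20.99 m³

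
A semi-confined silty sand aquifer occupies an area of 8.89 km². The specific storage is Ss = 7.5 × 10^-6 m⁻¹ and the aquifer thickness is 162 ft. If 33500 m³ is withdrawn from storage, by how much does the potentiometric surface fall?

b = 162 ft = 49.38 m
S = Ss × b = 7.5 × 10^-6 m⁻¹ × 49.38 m = 3.703 × 10^-4
A = 8.89 km² = 8.89 × 10^6 m²
Δh = ΔV / (S × A) = 33500 m³ / (3.703 × 10^-4 × 8.89 × 10^6 m²) = 10.18 m

Δh ≈ 10.2 m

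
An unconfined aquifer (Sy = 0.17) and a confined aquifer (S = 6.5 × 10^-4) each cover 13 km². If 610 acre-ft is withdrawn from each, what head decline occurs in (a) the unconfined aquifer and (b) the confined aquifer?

A = 13 km² = 1.3 × 10^7 m²
ΔV = 610 acre-ft = 7.524 × 10^5 m³
Unconfined: Δh_u = ΔV/(Sy·A) = 7.524 × 10^5/(0.17 × 1.3 × 10^7) = 0.3405 m
Confined: Δh_c = ΔV/(S·A) = 7.524 × 10^5/(6.5 × 10^-4 × 1.3 × 10^7) = 89.04 m

Δh_u ≈ 0.34 m; Δh_c ≈ 89 m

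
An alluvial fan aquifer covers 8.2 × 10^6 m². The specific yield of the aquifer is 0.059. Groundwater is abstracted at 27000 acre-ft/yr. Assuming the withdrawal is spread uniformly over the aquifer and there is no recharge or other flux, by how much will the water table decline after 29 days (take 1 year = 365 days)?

Q = 27000 acre-ft/yr = 91240 m³/d
ΔV = Q × t = 91240 m³/d × 29 d = 2.646 × 10^6 m³
Δh = ΔV / (Sy × A) = 2.646 × 10^6 / (0.059 × 8.2 × 10^6) = 5.469 m

Δh ≈ 5.47 m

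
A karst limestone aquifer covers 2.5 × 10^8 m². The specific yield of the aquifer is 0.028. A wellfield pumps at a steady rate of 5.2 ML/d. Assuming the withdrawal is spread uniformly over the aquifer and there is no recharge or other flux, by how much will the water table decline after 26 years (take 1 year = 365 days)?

Q = 5.2 ML/d = 5200 m³/d
t = 26 years = 9490 d
ΔV = Q × t = 5200 m³/d × 9490 d = 4.935 × 10^7 m³
Δh = ΔV / (Sy × A) = 4.935 × 10^7 / (0.028 × 2.5 × 10^8) = 7.05 m

Δh ≈ 7.05 m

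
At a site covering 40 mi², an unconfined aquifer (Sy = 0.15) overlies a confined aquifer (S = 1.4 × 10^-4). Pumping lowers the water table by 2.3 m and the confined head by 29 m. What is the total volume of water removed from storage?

A = 40 mi² = 1.036 × 10^8 m²
Unconfined: ΔV_u = Sy × A × Δh_u = 0.15 × 1.036 × 10^8 × 2.3 = 3.574 × 10^7 m³
Confined: ΔV_c = S × A × Δh_c = 1.4 × 10^-4 × 1.036 × 10^8 × 29 = 4.206 × 10^5 m³
Total ΔV = 3.574 × 10^7 + 4.206 × 10^5 = 3.616 × 10^7 m³

ΔV ≈ 3.62 × 10^7 m³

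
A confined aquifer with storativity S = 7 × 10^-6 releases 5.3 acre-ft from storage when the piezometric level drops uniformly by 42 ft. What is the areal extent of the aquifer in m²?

A ≈ 7.3 × 10^7 m²

Δh = 42 ft = 12.8 m
ΔV = 5.3 acre-ft = 6537 m³
A = ΔV / (S × Δh) = 6537 / (7 × 10^-6 × 12.8) = 7.295 × 10^7 m²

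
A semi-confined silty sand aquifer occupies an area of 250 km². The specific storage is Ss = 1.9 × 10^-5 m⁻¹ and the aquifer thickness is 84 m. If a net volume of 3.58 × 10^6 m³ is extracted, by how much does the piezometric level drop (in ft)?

Δh ≈ 29.4 ft

S = Ss × b = 1.9 × 10^-5 m⁻¹ × 84 m = 1.596 × 10^-3
A = 250 km² = 2.5 × 10^8 m²
Δh = ΔV / (S × A) = 3.58 × 10^6 m³ / (0.001596 × 2.5 × 10^8 m²) = 8.972 m
Δh = 8.972 m = 29.44 ft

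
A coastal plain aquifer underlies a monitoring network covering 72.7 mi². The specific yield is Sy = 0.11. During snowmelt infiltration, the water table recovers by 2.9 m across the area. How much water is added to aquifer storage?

A = 72.7 mi² = 1.883 × 10^8 m²
ΔV = Sy × A × Δh = 0.11 × 1.883 × 10^8 m² × 2.9 m = 6.007 × 10^7 m³

ΔV ≈ 6.01 × 10^7 m³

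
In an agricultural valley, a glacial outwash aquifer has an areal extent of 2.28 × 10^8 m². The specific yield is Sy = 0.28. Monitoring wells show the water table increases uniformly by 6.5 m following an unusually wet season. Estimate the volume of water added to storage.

ΔV ≈ 4.15 × 10^8 m³

ΔV = Sy × A × Δh = 0.28 × 2.28 × 10^8 m² × 6.5 m = 4.15 × 10^8 m³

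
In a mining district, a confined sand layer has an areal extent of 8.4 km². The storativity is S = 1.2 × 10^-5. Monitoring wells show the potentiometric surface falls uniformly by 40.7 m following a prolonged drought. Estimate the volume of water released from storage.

ΔV ≈ 4100 m³

A = 8.4 km² = 8.4 × 10^6 m²
ΔV = S × A × Δh = 1.2 × 10^-5 × 8.4 × 10^6 m² × 40.7 m = 4103 m³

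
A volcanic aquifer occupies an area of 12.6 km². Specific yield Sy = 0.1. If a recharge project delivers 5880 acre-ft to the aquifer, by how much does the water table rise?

A = 12.6 km² = 1.26 × 10^7 m²
ΔV = 5880 acre-ft = 7.253 × 10^6 m³
Δh = ΔV / (Sy × A) = 7.253 × 10^6 m³ / (0.1 × 1.26 × 10^7 m²) = 5.756 m

Δh ≈ 5.76 m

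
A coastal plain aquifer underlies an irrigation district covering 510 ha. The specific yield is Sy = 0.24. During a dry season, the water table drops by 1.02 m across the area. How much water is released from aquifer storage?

ΔV ≈ 1.25 × 10^6 m³

A = 510 ha = 5.1 × 10^6 m²
ΔV = Sy × A × Δh = 0.24 × 5.1 × 10^6 m² × 1.02 m = 1.248 × 10^6 m³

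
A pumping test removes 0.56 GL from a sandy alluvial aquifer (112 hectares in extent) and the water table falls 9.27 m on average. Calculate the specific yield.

Sy ≈ 0.054

A = 112 hectares = 1.12 × 10^6 m²
ΔV = 0.56 GL = 5.6 × 10^5 m³
Sy = ΔV / (A × Δh) = 5.6 × 10^5 m³ / (1.12 × 10^6 m² × 9.27 m) = 0.05394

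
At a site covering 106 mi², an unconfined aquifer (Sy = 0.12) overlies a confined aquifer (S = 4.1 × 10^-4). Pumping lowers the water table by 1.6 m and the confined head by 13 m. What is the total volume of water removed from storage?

A = 106 mi² = 2.745 × 10^8 m²
Unconfined: ΔV_u = Sy × A × Δh_u = 0.12 × 2.745 × 10^8 × 1.6 = 5.271 × 10^7 m³
Confined: ΔV_c = S × A × Δh_c = 4.1 × 10^-4 × 2.745 × 10^8 × 13 = 1.463 × 10^6 m³
Total ΔV = 5.271 × 10^7 + 1.463 × 10^6 = 5.417 × 10^7 m³

ΔV ≈ 5.42 × 10^7 m³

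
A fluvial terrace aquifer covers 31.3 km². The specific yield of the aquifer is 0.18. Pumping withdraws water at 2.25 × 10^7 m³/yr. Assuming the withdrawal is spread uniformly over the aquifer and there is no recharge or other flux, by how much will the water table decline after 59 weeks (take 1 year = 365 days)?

Δh ≈ 4.52 m

A = 31.3 km² = 3.13 × 10^7 m²
Q = 2.25 × 10^7 m³/yr = 61640 m³/d
t = 59 weeks = 413 d
ΔV = Q × t = 61640 m³/d × 413 d = 2.546 × 10^7 m³
Δh = ΔV / (Sy × A) = 2.546 × 10^7 / (0.18 × 3.13 × 10^7) = 4.519 m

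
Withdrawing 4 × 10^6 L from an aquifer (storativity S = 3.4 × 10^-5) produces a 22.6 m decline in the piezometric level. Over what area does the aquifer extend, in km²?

ΔV = 4 × 10^6 L = 4000 m³
A = ΔV / (S × Δh) = 4000 / (3.4 × 10^-5 × 22.6) = 5.206 × 10^6 m²
A = 5.206 × 10^6 m² = 5.206 km²

A ≈ 5.21 km²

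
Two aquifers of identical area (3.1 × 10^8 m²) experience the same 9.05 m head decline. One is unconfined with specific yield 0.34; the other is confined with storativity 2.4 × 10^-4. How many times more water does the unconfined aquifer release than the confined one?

ΔV_u / ΔV_c ≈ 1420

Unconfined: ΔV_u = Sy × A × Δh = 0.34 × 3.1 × 10^8 × 9.05 = 9.539 × 10^8 m³
Confined: ΔV_c = S × A × Δh = 2.4 × 10^-4 × 3.1 × 10^8 × 9.05 = 6.733 × 10^5 m³
Ratio = ΔV_u / ΔV_c = Sy / S = 0.34 / 2.4 × 10^-4 = 1417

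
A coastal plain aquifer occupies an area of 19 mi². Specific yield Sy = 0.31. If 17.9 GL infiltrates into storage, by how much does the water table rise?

A = 19 mi² = 4.921 × 10^7 m²
ΔV = 17.9 GL = 1.79 × 10^7 m³
Δh = ΔV / (Sy × A) = 1.79 × 10^7 m³ / (0.31 × 4.921 × 10^7 m²) = 1.173 m

Δh ≈ 1.17 m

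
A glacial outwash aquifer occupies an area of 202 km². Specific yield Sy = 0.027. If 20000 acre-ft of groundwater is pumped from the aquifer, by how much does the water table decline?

Δh ≈ 4.52 m

A = 202 km² = 2.02 × 10^8 m²
ΔV = 20000 acre-ft = 2.467 × 10^7 m³
Δh = ΔV / (Sy × A) = 2.467 × 10^7 m³ / (0.027 × 2.02 × 10^8 m²) = 4.523 m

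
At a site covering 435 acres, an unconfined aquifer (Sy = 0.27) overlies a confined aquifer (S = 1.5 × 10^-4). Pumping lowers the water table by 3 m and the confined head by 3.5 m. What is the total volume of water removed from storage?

ΔV ≈ 1.43 × 10^6 m³

A = 435 acres = 1.76 × 10^6 m²
Unconfined: ΔV_u = Sy × A × Δh_u = 0.27 × 1.76 × 10^6 × 3 = 1.426 × 10^6 m³
Confined: ΔV_c = S × A × Δh_c = 1.5 × 10^-4 × 1.76 × 10^6 × 3.5 = 924.2 m³
Total ΔV = 1.426 × 10^6 + 924.2 = 1.427 × 10^6 m³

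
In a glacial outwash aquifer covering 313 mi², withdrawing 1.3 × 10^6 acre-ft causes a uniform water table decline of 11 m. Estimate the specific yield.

Sy ≈ 0.18

A = 313 mi² = 8.107 × 10^8 m²
ΔV = 1.3 × 10^6 acre-ft = 1.604 × 10^9 m³
Sy = ΔV / (A × Δh) = 1.604 × 10^9 m³ / (8.107 × 10^8 m² × 11 m) = 0.1798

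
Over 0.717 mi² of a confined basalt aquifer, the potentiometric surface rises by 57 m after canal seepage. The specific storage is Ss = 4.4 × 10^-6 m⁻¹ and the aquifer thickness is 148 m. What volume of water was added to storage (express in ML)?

S = Ss × b = 4.4 × 10^-6 m⁻¹ × 148 m = 6.512 × 10^-4
A = 0.717 mi² = 1.857 × 10^6 m²
ΔV = S × A × Δh = 6.512 × 10^-4 × 1.857 × 10^6 m² × 57 m = 68930 m³
ΔV = 68930 m³ = 68.93 ML

ΔV ≈ 68.9 ML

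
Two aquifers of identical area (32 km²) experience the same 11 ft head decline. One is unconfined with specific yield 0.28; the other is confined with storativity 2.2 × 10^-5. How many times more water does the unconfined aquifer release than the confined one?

A = 32 km² = 3.2 × 10^7 m²
Δh = 11 ft = 3.353 m
Unconfined: ΔV_u = Sy × A × Δh = 0.28 × 3.2 × 10^7 × 3.353 = 3.004 × 10^7 m³
Confined: ΔV_c = S × A × Δh = 2.2 × 10^-5 × 3.2 × 10^7 × 3.353 = 2360 m³
Ratio = ΔV_u / ΔV_c = Sy / S = 0.28 / 2.2 × 10^-5 = 12730

ΔV_u / ΔV_c ≈ 12700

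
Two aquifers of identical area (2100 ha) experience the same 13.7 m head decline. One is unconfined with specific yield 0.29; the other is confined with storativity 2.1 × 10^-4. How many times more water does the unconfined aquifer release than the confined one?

A = 2100 ha = 2.1 × 10^7 m²
Unconfined: ΔV_u = Sy × A × Δh = 0.29 × 2.1 × 10^7 × 13.7 = 8.343 × 10^7 m³
Confined: ΔV_c = S × A × Δh = 2.1 × 10^-4 × 2.1 × 10^7 × 13.7 = 60420 m³
Ratio = ΔV_u / ΔV_c = Sy / S = 0.29 / 2.1 × 10^-4 = 1381

ΔV_u / ΔV_c ≈ 1380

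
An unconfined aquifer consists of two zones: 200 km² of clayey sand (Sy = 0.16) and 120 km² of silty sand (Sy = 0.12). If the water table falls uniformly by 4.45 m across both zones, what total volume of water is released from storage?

A₁ = 200 km² = 2 × 10^8 m²; A₂ = 120 km² = 1.2 × 10^8 m²
ΔV₁ = 0.16 × 2 × 10^8 × 4.45 = 1.424 × 10^8 m³
ΔV₂ = 0.12 × 1.2 × 10^8 × 4.45 = 6.408 × 10^7 m³
ΔV = ΔV₁ + ΔV₂ = 2.065 × 10^8 m³

ΔV ≈ 2.06 × 10^8 m³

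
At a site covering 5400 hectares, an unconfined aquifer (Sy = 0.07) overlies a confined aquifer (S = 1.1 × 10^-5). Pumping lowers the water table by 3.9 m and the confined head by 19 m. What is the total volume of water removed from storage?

ΔV ≈ 1.48 × 10^7 m³

A = 5400 hectares = 5.4 × 10^7 m²
Unconfined: ΔV_u = Sy × A × Δh_u = 0.07 × 5.4 × 10^7 × 3.9 = 1.474 × 10^7 m³
Confined: ΔV_c = S × A × Δh_c = 1.1 × 10^-5 × 5.4 × 10^7 × 19 = 11290 m³
Total ΔV = 1.474 × 10^7 + 11290 = 1.475 × 10^7 m³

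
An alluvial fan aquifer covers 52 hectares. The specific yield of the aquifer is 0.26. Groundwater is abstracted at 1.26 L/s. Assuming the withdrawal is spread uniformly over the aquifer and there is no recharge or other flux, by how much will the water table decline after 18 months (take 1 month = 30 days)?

A = 52 hectares = 5.2 × 10^5 m²
Q = 1.26 L/s = 108.9 m³/d
t = 18 months = 540 d
ΔV = Q × t = 108.9 m³/d × 540 d = 58790 m³
Δh = ΔV / (Sy × A) = 58790 / (0.26 × 5.2 × 10^5) = 0.4348 m

Δh ≈ 0.435 m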